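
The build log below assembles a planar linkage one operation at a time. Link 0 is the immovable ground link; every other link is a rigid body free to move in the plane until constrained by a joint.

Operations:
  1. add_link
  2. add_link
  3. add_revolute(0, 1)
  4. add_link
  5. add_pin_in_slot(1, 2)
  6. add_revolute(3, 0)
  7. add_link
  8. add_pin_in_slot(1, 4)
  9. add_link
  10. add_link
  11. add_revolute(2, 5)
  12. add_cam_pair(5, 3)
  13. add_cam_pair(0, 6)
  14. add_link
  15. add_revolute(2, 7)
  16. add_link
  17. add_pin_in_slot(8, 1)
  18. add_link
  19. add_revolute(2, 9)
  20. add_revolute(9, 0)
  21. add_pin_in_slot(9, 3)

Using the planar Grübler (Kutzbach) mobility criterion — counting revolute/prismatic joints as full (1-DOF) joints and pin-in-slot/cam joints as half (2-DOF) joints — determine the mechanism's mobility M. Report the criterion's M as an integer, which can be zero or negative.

M = 9

(L,J1,J2)=(1,0,0); link0 fixed
link1: (2,0,0)
link2: (3,0,0)
R 0-1 [J1]: (3,1,0)
link3: (4,1,0)
PS 1-2 [J2]: (4,1,1)
R 3-0 [J1]: (4,2,1)
link4: (5,2,1)
PS 1-4 [J2]: (5,2,2)
link5: (6,2,2)
link6: (7,2,2)
R 2-5 [J1]: (7,3,2)
C 5-3 [J2]: (7,3,3)
C 0-6 [J2]: (7,3,4)
link7: (8,3,4)
R 2-7 [J1]: (8,4,4)
link8: (9,4,4)
PS 8-1 [J2]: (9,4,5)
link9: (10,4,5)
R 2-9 [J1]: (10,5,5)
R 9-0 [J1]: (10,6,5)
PS 9-3 [J2]: (10,6,6)
Grübler: 3·9 − 2·6 − 6 = 9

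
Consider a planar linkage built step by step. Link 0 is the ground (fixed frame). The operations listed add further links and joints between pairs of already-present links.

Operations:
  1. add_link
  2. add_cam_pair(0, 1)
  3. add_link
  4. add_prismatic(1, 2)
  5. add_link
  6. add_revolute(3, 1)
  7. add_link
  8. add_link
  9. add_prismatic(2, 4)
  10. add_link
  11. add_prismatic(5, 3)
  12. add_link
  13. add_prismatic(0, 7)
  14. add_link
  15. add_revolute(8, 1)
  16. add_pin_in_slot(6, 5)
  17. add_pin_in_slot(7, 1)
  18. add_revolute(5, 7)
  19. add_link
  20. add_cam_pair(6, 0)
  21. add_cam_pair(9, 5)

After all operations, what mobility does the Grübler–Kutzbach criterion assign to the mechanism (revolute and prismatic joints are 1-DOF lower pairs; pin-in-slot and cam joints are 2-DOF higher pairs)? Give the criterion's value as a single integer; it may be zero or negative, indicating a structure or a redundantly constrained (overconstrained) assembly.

M = 8

[1;0;0] (link 0 is ground)
L+ [2;0;0]
C(0,1)∈J2 [2;0;1]
L+ [3;0;1]
P(1,2)∈J1 [3;1;1]
L+ [4;1;1]
R(3,1)∈J1 [4;2;1]
L+ [5;2;1]
L+ [6;2;1]
P(2,4)∈J1 [6;3;1]
L+ [7;3;1]
P(5,3)∈J1 [7;4;1]
L+ [8;4;1]
P(0,7)∈J1 [8;5;1]
L+ [9;5;1]
R(8,1)∈J1 [9;6;1]
PS(6,5)∈J2 [9;6;2]
PS(7,1)∈J2 [9;6;3]
R(5,7)∈J1 [9;7;3]
L+ [10;7;3]
C(6,0)∈J2 [10;7;4]
C(9,5)∈J2 [10;7;5]
mobility = 27 − 14 − 5 = 8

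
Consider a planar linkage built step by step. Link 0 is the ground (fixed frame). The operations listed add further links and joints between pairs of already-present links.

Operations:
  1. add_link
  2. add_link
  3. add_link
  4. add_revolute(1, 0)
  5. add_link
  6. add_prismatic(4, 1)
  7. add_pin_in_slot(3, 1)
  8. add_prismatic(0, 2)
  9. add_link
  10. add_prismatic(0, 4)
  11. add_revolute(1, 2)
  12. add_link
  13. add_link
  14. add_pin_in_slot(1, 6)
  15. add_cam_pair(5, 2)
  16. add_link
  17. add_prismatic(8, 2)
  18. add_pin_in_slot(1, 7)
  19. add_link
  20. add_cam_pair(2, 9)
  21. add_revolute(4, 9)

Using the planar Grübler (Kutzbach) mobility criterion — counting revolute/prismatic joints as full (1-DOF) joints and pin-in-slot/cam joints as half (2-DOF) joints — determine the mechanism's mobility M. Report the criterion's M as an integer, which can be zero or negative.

M = 8

link 0 = ground. State L|J1|J2 = 1|0|0
+link1  2|0|0
+link2  3|0|0
+link3  4|0|0
R(1,0) f=1→J1  4|1|0
+link4  5|1|0
P(4,1) f=1→J1  5|2|0
PS(3,1) f=2→J2  5|2|1
P(0,2) f=1→J1  5|3|1
+link5  6|3|1
P(0,4) f=1→J1  6|4|1
R(1,2) f=1→J1  6|5|1
+link6  7|5|1
+link7  8|5|1
PS(1,6) f=2→J2  8|5|2
C(5,2) f=2→J2  8|5|3
+link8  9|5|3
P(8,2) f=1→J1  9|6|3
PS(1,7) f=2→J2  9|6|4
+link9  10|6|4
C(2,9) f=2→J2  10|6|5
R(4,9) f=1→J1  10|7|5
M = 3(10−1)−2·7−5 = 27−14−5 = 8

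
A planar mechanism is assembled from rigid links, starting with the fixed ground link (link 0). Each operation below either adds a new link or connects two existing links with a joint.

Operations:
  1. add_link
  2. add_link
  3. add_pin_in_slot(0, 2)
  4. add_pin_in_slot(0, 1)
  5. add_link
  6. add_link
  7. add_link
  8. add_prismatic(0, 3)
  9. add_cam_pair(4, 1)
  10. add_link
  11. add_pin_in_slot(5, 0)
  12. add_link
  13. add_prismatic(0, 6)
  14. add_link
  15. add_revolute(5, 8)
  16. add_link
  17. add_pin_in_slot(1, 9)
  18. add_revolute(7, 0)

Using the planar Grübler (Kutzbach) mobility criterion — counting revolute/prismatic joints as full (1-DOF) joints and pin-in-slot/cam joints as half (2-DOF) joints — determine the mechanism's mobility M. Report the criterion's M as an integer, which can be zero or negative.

M = 14

ground; <1,0,0>
#1 <2,0,0>
#2 <3,0,0>
PS:0↔2 J2 <3,0,1>
PS:0↔1 J2 <3,0,2>
#3 <4,0,2>
#4 <5,0,2>
#5 <6,0,2>
P:0↔3 J1 <6,1,2>
C:4↔1 J2 <6,1,3>
#6 <7,1,3>
PS:5↔0 J2 <7,1,4>
#7 <8,1,4>
P:0↔6 J1 <8,2,4>
#8 <9,2,4>
R:5↔8 J1 <9,3,4>
#9 <10,3,4>
PS:1↔9 J2 <10,3,5>
R:7↔0 J1 <10,4,5>
3×9 − 2×4 − 1×5 = 14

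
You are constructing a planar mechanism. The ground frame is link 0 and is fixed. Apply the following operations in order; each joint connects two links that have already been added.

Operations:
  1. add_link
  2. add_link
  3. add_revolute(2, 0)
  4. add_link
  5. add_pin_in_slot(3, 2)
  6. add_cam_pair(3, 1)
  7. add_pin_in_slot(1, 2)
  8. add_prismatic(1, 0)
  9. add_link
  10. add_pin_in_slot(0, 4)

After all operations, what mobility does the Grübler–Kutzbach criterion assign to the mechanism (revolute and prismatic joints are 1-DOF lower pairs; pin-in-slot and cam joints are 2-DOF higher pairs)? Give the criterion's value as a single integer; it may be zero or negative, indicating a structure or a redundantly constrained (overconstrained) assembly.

M = 4

L=1 J1=0 J2=0
add link → L=2 J1=0 J2=0
add link → L=3 J1=0 J2=0
R@2,0 dof=1 J1 → L=3 J1=1 J2=0
add link → L=4 J1=1 J2=0
PS@3,2 dof=2 J2 → L=4 J1=1 J2=1
C@3,1 dof=2 J2 → L=4 J1=1 J2=2
PS@1,2 dof=2 J2 → L=4 J1=1 J2=3
P@1,0 dof=1 J1 → L=4 J1=2 J2=3
add link → L=5 J1=2 J2=3
PS@0,4 dof=2 J2 → L=5 J1=2 J2=4
M=3(L−1)−2J1−J2=3·4−2·2−4=4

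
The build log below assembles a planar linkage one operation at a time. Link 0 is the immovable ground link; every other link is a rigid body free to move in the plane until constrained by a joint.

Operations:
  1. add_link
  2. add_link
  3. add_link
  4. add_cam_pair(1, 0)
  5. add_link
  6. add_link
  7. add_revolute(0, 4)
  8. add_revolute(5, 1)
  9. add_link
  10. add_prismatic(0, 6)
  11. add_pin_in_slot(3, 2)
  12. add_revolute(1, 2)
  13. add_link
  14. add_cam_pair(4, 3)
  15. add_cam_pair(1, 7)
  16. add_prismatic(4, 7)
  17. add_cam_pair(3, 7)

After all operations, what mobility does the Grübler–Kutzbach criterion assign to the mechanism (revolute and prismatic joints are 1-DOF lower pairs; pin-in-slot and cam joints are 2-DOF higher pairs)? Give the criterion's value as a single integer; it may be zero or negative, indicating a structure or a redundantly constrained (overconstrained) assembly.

M = 6

(L,J1,J2)=(1,0,0); link0 fixed
link1: (2,0,0)
link2: (3,0,0)
link3: (4,0,0)
C 1-0 [J2]: (4,0,1)
link4: (5,0,1)
link5: (6,0,1)
R 0-4 [J1]: (6,1,1)
R 5-1 [J1]: (6,2,1)
link6: (7,2,1)
P 0-6 [J1]: (7,3,1)
PS 3-2 [J2]: (7,3,2)
R 1-2 [J1]: (7,4,2)
link7: (8,4,2)
C 4-3 [J2]: (8,4,3)
C 1-7 [J2]: (8,4,4)
P 4-7 [J1]: (8,5,4)
C 3-7 [J2]: (8,5,5)
Grübler: 3·7 − 2·5 − 5 = 6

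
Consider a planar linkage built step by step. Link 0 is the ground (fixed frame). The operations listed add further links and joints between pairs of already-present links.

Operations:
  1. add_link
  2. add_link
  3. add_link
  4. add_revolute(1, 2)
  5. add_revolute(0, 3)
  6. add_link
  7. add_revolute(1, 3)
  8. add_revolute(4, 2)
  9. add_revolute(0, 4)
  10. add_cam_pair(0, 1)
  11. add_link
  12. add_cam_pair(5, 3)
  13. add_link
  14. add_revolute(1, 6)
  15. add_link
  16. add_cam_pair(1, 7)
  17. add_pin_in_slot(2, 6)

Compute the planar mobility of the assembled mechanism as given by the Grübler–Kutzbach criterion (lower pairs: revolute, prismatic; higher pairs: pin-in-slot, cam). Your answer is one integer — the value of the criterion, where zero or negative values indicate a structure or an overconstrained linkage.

M = 5

(L,J1,J2)=(1,0,0); link0 fixed
link1: (2,0,0)
link2: (3,0,0)
link3: (4,0,0)
R 1-2 [J1]: (4,1,0)
R 0-3 [J1]: (4,2,0)
link4: (5,2,0)
R 1-3 [J1]: (5,3,0)
R 4-2 [J1]: (5,4,0)
R 0-4 [J1]: (5,5,0)
C 0-1 [J2]: (5,5,1)
link5: (6,5,1)
C 5-3 [J2]: (6,5,2)
link6: (7,5,2)
R 1-6 [J1]: (7,6,2)
link7: (8,6,2)
C 1-7 [J2]: (8,6,3)
PS 2-6 [J2]: (8,6,4)
Grübler: 3·7 − 2·6 − 4 = 5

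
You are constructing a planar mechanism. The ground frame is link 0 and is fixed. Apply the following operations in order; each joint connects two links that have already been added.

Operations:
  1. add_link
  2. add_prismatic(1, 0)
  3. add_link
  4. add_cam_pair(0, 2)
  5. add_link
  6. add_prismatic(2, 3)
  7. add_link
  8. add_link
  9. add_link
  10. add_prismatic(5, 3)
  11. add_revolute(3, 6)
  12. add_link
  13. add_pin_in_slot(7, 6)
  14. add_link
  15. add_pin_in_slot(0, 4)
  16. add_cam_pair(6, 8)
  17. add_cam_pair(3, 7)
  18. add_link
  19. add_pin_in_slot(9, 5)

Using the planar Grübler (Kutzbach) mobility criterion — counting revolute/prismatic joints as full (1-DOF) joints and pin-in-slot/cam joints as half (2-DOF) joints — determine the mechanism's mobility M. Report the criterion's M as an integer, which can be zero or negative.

M = 13

(L,J1,J2)=(1,0,0); link0 fixed
link1: (2,0,0)
P 1-0 [J1]: (2,1,0)
link2: (3,1,0)
C 0-2 [J2]: (3,1,1)
link3: (4,1,1)
P 2-3 [J1]: (4,2,1)
link4: (5,2,1)
link5: (6,2,1)
link6: (7,2,1)
P 5-3 [J1]: (7,3,1)
R 3-6 [J1]: (7,4,1)
link7: (8,4,1)
PS 7-6 [J2]: (8,4,2)
link8: (9,4,2)
PS 0-4 [J2]: (9,4,3)
C 6-8 [J2]: (9,4,4)
C 3-7 [J2]: (9,4,5)
link9: (10,4,5)
PS 9-5 [J2]: (10,4,6)
Grübler: 3·9 − 2·4 − 6 = 13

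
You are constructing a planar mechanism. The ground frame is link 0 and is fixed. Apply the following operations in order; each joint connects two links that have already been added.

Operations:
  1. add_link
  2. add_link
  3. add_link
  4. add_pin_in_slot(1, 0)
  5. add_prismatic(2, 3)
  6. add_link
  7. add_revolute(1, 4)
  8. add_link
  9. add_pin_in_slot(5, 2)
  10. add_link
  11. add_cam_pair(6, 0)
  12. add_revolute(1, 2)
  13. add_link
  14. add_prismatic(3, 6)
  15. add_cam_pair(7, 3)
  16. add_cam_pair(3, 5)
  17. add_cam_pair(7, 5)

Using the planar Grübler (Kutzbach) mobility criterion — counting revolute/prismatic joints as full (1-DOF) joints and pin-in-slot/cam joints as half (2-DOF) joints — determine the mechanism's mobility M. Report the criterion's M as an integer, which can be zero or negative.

M = 7

L=1 J1=0 J2=0
add link → L=2 J1=0 J2=0
add link → L=3 J1=0 J2=0
add link → L=4 J1=0 J2=0
PS@1,0 dof=2 J2 → L=4 J1=0 J2=1
P@2,3 dof=1 J1 → L=4 J1=1 J2=1
add link → L=5 J1=1 J2=1
R@1,4 dof=1 J1 → L=5 J1=2 J2=1
add link → L=6 J1=2 J2=1
PS@5,2 dof=2 J2 → L=6 J1=2 J2=2
add link → L=7 J1=2 J2=2
C@6,0 dof=2 J2 → L=7 J1=2 J2=3
R@1,2 dof=1 J1 → L=7 J1=3 J2=3
add link → L=8 J1=3 J2=3
P@3,6 dof=1 J1 → L=8 J1=4 J2=3
C@7,3 dof=2 J2 → L=8 J1=4 J2=4
C@3,5 dof=2 J2 → L=8 J1=4 J2=5
C@7,5 dof=2 J2 → L=8 J1=4 J2=6
M=3(L−1)−2J1−J2=3·7−2·4−6=7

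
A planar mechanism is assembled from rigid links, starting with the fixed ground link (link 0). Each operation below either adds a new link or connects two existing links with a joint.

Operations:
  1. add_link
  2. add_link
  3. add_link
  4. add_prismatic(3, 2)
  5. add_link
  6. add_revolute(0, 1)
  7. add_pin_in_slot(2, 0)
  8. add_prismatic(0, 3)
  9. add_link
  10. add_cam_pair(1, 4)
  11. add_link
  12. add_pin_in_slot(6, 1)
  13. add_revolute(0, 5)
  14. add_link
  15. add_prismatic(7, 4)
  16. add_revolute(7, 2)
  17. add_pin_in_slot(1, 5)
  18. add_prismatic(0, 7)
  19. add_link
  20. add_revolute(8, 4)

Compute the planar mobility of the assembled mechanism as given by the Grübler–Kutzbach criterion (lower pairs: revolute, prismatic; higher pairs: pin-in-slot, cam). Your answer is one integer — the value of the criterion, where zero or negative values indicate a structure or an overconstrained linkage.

L=1 J1=0 J2=0
add link → L=2 J1=0 J2=0
add link → L=3 J1=0 J2=0
add link → L=4 J1=0 J2=0
P@3,2 dof=1 J1 → L=4 J1=1 J2=0
add link → L=5 J1=1 J2=0
R@0,1 dof=1 J1 → L=5 J1=2 J2=0
PS@2,0 dof=2 J2 → L=5 J1=2 J2=1
P@0,3 dof=1 J1 → L=5 J1=3 J2=1
add link → L=6 J1=3 J2=1
C@1,4 dof=2 J2 → L=6 J1=3 J2=2
add link → L=7 J1=3 J2=2
PS@6,1 dof=2 J2 → L=7 J1=3 J2=3
R@0,5 dof=1 J1 → L=7 J1=4 J2=3
add link → L=8 J1=4 J2=3
P@7,4 dof=1 J1 → L=8 J1=5 J2=3
R@7,2 dof=1 J1 → L=8 J1=6 J2=3
PS@1,5 dof=2 J2 → L=8 J1=6 J2=4
P@0,7 dof=1 J1 → L=8 J1=7 J2=4
add link → L=9 J1=7 J2=4
R@8,4 dof=1 J1 → L=9 J1=8 J2=4
M=3(L−1)−2J1−J2=3·8−2·8−4=4

M = 4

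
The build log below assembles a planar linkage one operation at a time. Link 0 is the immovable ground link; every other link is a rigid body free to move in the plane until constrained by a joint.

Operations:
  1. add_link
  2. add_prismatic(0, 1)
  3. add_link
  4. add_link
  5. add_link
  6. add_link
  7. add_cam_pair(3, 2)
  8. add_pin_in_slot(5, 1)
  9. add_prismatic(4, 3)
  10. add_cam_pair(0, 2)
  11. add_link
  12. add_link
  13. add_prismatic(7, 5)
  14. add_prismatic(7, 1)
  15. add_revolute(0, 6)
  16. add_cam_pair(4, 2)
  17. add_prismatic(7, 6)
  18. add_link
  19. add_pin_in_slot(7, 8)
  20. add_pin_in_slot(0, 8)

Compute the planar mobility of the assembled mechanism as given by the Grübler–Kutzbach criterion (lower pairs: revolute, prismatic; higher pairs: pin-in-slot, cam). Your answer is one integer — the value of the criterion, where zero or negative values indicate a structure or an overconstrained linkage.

L=1 J1=0 J2=0
add link → L=2 J1=0 J2=0
P@0,1 dof=1 J1 → L=2 J1=1 J2=0
add link → L=3 J1=1 J2=0
add link → L=4 J1=1 J2=0
add link → L=5 J1=1 J2=0
add link → L=6 J1=1 J2=0
C@3,2 dof=2 J2 → L=6 J1=1 J2=1
PS@5,1 dof=2 J2 → L=6 J1=1 J2=2
P@4,3 dof=1 J1 → L=6 J1=2 J2=2
C@0,2 dof=2 J2 → L=6 J1=2 J2=3
add link → L=7 J1=2 J2=3
add link → L=8 J1=2 J2=3
P@7,5 dof=1 J1 → L=8 J1=3 J2=3
P@7,1 dof=1 J1 → L=8 J1=4 J2=3
R@0,6 dof=1 J1 → L=8 J1=5 J2=3
C@4,2 dof=2 J2 → L=8 J1=5 J2=4
P@7,6 dof=1 J1 → L=8 J1=6 J2=4
add link → L=9 J1=6 J2=4
PS@7,8 dof=2 J2 → L=9 J1=6 J2=5
PS@0,8 dof=2 J2 → L=9 J1=6 J2=6
M=3(L−1)−2J1−J2=3·8−2·6−6=6

M = 6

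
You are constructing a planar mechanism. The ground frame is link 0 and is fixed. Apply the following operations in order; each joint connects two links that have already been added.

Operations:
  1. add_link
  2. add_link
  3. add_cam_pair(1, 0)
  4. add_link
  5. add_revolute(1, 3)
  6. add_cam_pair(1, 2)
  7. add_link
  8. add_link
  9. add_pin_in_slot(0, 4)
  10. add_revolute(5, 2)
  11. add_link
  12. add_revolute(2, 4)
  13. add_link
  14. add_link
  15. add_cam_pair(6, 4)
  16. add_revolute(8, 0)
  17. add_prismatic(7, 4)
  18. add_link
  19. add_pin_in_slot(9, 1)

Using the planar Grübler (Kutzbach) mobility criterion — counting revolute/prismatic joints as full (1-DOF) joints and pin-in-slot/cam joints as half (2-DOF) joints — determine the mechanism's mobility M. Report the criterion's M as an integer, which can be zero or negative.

ground; <1,0,0>
#1 <2,0,0>
#2 <3,0,0>
C:1↔0 J2 <3,0,1>
#3 <4,0,1>
R:1↔3 J1 <4,1,1>
C:1↔2 J2 <4,1,2>
#4 <5,1,2>
#5 <6,1,2>
PS:0↔4 J2 <6,1,3>
R:5↔2 J1 <6,2,3>
#6 <7,2,3>
R:2↔4 J1 <7,3,3>
#7 <8,3,3>
#8 <9,3,3>
C:6↔4 J2 <9,3,4>
R:8↔0 J1 <9,4,4>
P:7↔4 J1 <9,5,4>
#9 <10,5,4>
PS:9↔1 J2 <10,5,5>
3×9 − 2×5 − 1×5 = 12

M = 12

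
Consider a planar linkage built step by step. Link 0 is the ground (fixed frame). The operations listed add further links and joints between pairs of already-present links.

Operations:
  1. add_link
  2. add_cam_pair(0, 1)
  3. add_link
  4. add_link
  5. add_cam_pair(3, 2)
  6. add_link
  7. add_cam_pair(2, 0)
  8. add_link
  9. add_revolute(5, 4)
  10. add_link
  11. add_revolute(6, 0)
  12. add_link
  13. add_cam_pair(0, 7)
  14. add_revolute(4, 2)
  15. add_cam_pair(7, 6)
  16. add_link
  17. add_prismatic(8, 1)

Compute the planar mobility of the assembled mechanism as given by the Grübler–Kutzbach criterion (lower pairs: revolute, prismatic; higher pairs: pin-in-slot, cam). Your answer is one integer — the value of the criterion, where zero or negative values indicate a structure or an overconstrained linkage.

M = 11

(L,J1,J2)=(1,0,0); link0 fixed
link1: (2,0,0)
C 0-1 [J2]: (2,0,1)
link2: (3,0,1)
link3: (4,0,1)
C 3-2 [J2]: (4,0,2)
link4: (5,0,2)
C 2-0 [J2]: (5,0,3)
link5: (6,0,3)
R 5-4 [J1]: (6,1,3)
link6: (7,1,3)
R 6-0 [J1]: (7,2,3)
link7: (8,2,3)
C 0-7 [J2]: (8,2,4)
R 4-2 [J1]: (8,3,4)
C 7-6 [J2]: (8,3,5)
link8: (9,3,5)
P 8-1 [J1]: (9,4,5)
Grübler: 3·8 − 2·4 − 5 = 11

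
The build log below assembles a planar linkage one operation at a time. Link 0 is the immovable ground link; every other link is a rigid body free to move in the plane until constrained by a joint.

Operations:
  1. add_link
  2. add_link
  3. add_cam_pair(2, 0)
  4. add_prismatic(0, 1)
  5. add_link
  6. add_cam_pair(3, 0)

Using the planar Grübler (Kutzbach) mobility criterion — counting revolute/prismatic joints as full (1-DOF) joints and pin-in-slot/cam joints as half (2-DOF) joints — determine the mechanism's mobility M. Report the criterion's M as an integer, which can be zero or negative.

M = 5

L=1 J1=0 J2=0
add link → L=2 J1=0 J2=0
add link → L=3 J1=0 J2=0
C@2,0 dof=2 J2 → L=3 J1=0 J2=1
P@0,1 dof=1 J1 → L=3 J1=1 J2=1
add link → L=4 J1=1 J2=1
C@3,0 dof=2 J2 → L=4 J1=1 J2=2
M=3(L−1)−2J1−J2=3·3−2·1−2=5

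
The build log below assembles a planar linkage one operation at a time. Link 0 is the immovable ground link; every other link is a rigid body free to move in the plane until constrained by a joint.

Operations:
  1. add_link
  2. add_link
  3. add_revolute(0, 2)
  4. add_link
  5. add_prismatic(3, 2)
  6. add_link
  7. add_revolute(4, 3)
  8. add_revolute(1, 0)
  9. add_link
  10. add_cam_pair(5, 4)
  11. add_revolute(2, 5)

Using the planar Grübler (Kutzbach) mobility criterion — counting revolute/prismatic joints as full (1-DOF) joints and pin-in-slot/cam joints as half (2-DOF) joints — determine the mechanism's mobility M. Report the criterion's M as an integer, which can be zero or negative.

M = 4

(L,J1,J2)=(1,0,0); link0 fixed
link1: (2,0,0)
link2: (3,0,0)
R 0-2 [J1]: (3,1,0)
link3: (4,1,0)
P 3-2 [J1]: (4,2,0)
link4: (5,2,0)
R 4-3 [J1]: (5,3,0)
R 1-0 [J1]: (5,4,0)
link5: (6,4,0)
C 5-4 [J2]: (6,4,1)
R 2-5 [J1]: (6,5,1)
Grübler: 3·5 − 2·5 − 1 = 4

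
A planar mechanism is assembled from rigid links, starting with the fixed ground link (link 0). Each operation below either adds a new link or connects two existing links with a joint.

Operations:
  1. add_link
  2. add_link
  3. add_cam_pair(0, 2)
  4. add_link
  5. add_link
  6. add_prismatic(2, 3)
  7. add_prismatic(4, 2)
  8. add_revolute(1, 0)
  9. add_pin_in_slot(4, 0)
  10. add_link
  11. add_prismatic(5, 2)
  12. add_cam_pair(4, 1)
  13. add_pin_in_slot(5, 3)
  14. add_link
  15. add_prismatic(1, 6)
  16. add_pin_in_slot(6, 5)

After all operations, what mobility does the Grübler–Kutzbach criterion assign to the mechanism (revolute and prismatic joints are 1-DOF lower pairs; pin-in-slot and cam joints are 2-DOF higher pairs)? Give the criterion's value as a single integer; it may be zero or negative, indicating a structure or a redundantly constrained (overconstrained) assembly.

link 0 = ground. State L|J1|J2 = 1|0|0
+link1  2|0|0
+link2  3|0|0
C(0,2) f=2→J2  3|0|1
+link3  4|0|1
+link4  5|0|1
P(2,3) f=1→J1  5|1|1
P(4,2) f=1→J1  5|2|1
R(1,0) f=1→J1  5|3|1
PS(4,0) f=2→J2  5|3|2
+link5  6|3|2
P(5,2) f=1→J1  6|4|2
C(4,1) f=2→J2  6|4|3
PS(5,3) f=2→J2  6|4|4
+link6  7|4|4
P(1,6) f=1→J1  7|5|4
PS(6,5) f=2→J2  7|5|5
M = 3(7−1)−2·5−5 = 18−10−5 = 3

M = 3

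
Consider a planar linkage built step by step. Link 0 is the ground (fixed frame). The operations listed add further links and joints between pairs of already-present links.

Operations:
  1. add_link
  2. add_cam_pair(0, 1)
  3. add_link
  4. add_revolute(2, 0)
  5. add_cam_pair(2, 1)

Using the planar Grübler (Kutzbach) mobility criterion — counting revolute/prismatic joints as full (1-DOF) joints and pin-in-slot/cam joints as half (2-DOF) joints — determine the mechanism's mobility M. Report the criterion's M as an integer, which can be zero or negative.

[1;0;0] (link 0 is ground)
L+ [2;0;0]
C(0,1)∈J2 [2;0;1]
L+ [3;0;1]
R(2,0)∈J1 [3;1;1]
C(2,1)∈J2 [3;1;2]
mobility = 6 − 2 − 2 = 2

M = 2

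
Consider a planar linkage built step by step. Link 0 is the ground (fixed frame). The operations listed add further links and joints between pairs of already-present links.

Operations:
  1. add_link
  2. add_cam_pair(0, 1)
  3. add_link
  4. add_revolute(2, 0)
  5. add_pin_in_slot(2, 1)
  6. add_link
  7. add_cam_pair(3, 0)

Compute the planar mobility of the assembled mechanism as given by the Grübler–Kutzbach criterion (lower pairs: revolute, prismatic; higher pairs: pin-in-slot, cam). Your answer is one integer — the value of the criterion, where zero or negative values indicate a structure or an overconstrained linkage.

M = 4

ground; <1,0,0>
#1 <2,0,0>
C:0↔1 J2 <2,0,1>
#2 <3,0,1>
R:2↔0 J1 <3,1,1>
PS:2↔1 J2 <3,1,2>
#3 <4,1,2>
C:3↔0 J2 <4,1,3>
3×3 − 2×1 − 1×3 = 4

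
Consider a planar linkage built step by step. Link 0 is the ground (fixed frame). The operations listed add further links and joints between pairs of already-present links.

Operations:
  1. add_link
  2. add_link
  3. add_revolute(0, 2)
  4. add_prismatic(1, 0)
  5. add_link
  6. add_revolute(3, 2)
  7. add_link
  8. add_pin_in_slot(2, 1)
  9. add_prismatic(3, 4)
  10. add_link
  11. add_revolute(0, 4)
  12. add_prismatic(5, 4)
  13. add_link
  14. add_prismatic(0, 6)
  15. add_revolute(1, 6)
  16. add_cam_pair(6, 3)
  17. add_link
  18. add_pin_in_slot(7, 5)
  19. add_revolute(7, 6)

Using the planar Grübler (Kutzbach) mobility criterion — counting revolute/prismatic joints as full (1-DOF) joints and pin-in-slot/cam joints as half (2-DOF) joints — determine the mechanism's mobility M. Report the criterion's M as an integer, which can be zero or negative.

link 0 = ground. State L|J1|J2 = 1|0|0
+link1  2|0|0
+link2  3|0|0
R(0,2) f=1→J1  3|1|0
P(1,0) f=1→J1  3|2|0
+link3  4|2|0
R(3,2) f=1→J1  4|3|0
+link4  5|3|0
PS(2,1) f=2→J2  5|3|1
P(3,4) f=1→J1  5|4|1
+link5  6|4|1
R(0,4) f=1→J1  6|5|1
P(5,4) f=1→J1  6|6|1
+link6  7|6|1
P(0,6) f=1→J1  7|7|1
R(1,6) f=1→J1  7|8|1
C(6,3) f=2→J2  7|8|2
+link7  8|8|2
PS(7,5) f=2→J2  8|8|3
R(7,6) f=1→J1  8|9|3
M = 3(8−1)−2·9−3 = 21−18−3 = 0

M = 0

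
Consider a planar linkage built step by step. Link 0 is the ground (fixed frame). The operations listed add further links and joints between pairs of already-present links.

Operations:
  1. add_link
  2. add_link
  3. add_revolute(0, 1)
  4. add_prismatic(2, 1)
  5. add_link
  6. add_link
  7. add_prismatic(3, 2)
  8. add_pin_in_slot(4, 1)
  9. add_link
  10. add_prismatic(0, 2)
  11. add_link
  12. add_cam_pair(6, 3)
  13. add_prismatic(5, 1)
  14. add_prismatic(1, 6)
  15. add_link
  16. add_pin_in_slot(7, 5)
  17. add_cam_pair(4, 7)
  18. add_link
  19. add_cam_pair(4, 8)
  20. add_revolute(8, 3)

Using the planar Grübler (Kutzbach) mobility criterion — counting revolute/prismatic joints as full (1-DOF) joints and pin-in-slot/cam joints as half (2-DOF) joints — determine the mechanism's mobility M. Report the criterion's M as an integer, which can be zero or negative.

M = 5

[1;0;0] (link 0 is ground)
L+ [2;0;0]
L+ [3;0;0]
R(0,1)∈J1 [3;1;0]
P(2,1)∈J1 [3;2;0]
L+ [4;2;0]
L+ [5;2;0]
P(3,2)∈J1 [5;3;0]
PS(4,1)∈J2 [5;3;1]
L+ [6;3;1]
P(0,2)∈J1 [6;4;1]
L+ [7;4;1]
C(6,3)∈J2 [7;4;2]
P(5,1)∈J1 [7;5;2]
P(1,6)∈J1 [7;6;2]
L+ [8;6;2]
PS(7,5)∈J2 [8;6;3]
C(4,7)∈J2 [8;6;4]
L+ [9;6;4]
C(4,8)∈J2 [9;6;5]
R(8,3)∈J1 [9;7;5]
mobility = 24 − 14 − 5 = 5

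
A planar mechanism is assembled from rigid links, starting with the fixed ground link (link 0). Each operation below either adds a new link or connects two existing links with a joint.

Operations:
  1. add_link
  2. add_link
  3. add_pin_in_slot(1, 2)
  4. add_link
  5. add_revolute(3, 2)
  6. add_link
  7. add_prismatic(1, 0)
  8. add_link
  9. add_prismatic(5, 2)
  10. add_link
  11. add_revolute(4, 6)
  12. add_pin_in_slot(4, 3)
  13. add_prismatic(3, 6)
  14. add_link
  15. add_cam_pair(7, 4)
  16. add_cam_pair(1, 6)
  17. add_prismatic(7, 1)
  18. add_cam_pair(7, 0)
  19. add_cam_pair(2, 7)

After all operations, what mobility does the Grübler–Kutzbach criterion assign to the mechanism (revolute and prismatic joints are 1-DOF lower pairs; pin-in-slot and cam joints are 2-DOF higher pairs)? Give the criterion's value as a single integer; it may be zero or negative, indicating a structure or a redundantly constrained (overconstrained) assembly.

[1;0;0] (link 0 is ground)
L+ [2;0;0]
L+ [3;0;0]
PS(1,2)∈J2 [3;0;1]
L+ [4;0;1]
R(3,2)∈J1 [4;1;1]
L+ [5;1;1]
P(1,0)∈J1 [5;2;1]
L+ [6;2;1]
P(5,2)∈J1 [6;3;1]
L+ [7;3;1]
R(4,6)∈J1 [7;4;1]
PS(4,3)∈J2 [7;4;2]
P(3,6)∈J1 [7;5;2]
L+ [8;5;2]
C(7,4)∈J2 [8;5;3]
C(1,6)∈J2 [8;5;4]
P(7,1)∈J1 [8;6;4]
C(7,0)∈J2 [8;6;5]
C(2,7)∈J2 [8;6;6]
mobility = 21 − 12 − 6 = 3

M = 3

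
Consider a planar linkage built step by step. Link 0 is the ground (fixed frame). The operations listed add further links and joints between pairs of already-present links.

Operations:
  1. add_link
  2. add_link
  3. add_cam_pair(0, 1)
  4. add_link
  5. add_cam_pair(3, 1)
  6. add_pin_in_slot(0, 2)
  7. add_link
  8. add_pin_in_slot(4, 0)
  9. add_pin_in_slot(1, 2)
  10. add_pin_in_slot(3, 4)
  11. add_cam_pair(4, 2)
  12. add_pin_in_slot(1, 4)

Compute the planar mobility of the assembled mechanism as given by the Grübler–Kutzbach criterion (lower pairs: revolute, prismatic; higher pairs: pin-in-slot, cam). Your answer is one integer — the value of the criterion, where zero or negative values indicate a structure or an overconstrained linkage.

link 0 = ground. State L|J1|J2 = 1|0|0
+link1  2|0|0
+link2  3|0|0
C(0,1) f=2→J2  3|0|1
+link3  4|0|1
C(3,1) f=2→J2  4|0|2
PS(0,2) f=2→J2  4|0|3
+link4  5|0|3
PS(4,0) f=2→J2  5|0|4
PS(1,2) f=2→J2  5|0|5
PS(3,4) f=2→J2  5|0|6
C(4,2) f=2→J2  5|0|7
PS(1,4) f=2→J2  5|0|8
M = 3(5−1)−2·0−8 = 12−0−8 = 4

M = 4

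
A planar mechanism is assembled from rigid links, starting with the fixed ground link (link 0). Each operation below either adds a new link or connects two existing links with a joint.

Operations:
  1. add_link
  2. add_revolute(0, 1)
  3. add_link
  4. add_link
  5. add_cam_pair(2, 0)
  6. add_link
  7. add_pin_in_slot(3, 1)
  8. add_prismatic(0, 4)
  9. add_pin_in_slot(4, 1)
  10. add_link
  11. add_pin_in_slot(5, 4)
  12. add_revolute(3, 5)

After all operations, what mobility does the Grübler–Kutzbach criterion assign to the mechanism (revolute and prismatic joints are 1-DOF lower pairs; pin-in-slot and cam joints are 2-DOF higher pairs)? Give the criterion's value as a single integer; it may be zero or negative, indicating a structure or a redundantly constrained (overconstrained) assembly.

[1;0;0] (link 0 is ground)
L+ [2;0;0]
R(0,1)∈J1 [2;1;0]
L+ [3;1;0]
L+ [4;1;0]
C(2,0)∈J2 [4;1;1]
L+ [5;1;1]
PS(3,1)∈J2 [5;1;2]
P(0,4)∈J1 [5;2;2]
PS(4,1)∈J2 [5;2;3]
L+ [6;2;3]
PS(5,4)∈J2 [6;2;4]
R(3,5)∈J1 [6;3;4]
mobility = 15 − 6 − 4 = 5

M = 5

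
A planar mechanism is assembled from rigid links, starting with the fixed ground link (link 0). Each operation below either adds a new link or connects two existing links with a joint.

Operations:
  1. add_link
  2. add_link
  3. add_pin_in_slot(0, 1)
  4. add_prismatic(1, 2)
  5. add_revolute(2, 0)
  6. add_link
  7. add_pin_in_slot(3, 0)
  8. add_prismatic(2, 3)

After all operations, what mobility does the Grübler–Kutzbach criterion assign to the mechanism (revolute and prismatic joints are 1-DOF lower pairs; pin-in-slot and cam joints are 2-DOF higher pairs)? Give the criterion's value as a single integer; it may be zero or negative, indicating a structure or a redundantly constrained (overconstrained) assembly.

M = 1

[1;0;0] (link 0 is ground)
L+ [2;0;0]
L+ [3;0;0]
PS(0,1)∈J2 [3;0;1]
P(1,2)∈J1 [3;1;1]
R(2,0)∈J1 [3;2;1]
L+ [4;2;1]
PS(3,0)∈J2 [4;2;2]
P(2,3)∈J1 [4;3;2]
mobility = 9 − 6 − 2 = 1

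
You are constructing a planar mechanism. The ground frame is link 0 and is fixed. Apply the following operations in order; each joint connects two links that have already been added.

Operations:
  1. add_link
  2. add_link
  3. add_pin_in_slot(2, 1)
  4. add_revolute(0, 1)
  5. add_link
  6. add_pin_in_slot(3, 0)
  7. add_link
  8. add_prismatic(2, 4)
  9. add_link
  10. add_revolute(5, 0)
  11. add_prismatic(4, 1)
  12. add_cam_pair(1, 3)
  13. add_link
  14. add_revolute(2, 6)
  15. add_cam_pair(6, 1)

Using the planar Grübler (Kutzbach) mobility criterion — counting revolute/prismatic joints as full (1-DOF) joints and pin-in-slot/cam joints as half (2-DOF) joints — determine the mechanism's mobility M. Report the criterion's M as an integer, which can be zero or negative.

M = 4

ground; <1,0,0>
#1 <2,0,0>
#2 <3,0,0>
PS:2↔1 J2 <3,0,1>
R:0↔1 J1 <3,1,1>
#3 <4,1,1>
PS:3↔0 J2 <4,1,2>
#4 <5,1,2>
P:2↔4 J1 <5,2,2>
#5 <6,2,2>
R:5↔0 J1 <6,3,2>
P:4↔1 J1 <6,4,2>
C:1↔3 J2 <6,4,3>
#6 <7,4,3>
R:2↔6 J1 <7,5,3>
C:6↔1 J2 <7,5,4>
3×6 − 2×5 − 1×4 = 4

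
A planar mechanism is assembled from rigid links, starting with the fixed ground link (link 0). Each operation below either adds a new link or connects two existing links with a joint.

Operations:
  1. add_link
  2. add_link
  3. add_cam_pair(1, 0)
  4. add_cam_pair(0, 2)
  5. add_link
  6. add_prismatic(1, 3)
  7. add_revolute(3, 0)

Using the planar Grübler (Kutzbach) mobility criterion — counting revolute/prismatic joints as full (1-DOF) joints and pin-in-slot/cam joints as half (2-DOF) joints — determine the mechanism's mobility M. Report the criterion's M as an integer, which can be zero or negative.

M = 3

ground; <1,0,0>
#1 <2,0,0>
#2 <3,0,0>
C:1↔0 J2 <3,0,1>
C:0↔2 J2 <3,0,2>
#3 <4,0,2>
P:1↔3 J1 <4,1,2>
R:3↔0 J1 <4,2,2>
3×3 − 2×2 − 1×2 = 3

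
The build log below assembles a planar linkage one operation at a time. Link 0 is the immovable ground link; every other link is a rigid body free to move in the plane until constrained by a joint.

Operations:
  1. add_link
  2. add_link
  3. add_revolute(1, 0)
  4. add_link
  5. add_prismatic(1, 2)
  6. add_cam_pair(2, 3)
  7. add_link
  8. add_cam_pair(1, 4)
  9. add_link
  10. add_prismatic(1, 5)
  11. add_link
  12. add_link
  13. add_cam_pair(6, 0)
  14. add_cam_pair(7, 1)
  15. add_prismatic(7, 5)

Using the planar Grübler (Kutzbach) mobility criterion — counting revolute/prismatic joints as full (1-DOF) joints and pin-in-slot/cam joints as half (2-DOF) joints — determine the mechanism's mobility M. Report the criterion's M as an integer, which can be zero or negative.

link 0 = ground. State L|J1|J2 = 1|0|0
+link1  2|0|0
+link2  3|0|0
R(1,0) f=1→J1  3|1|0
+link3  4|1|0
P(1,2) f=1→J1  4|2|0
C(2,3) f=2→J2  4|2|1
+link4  5|2|1
C(1,4) f=2→J2  5|2|2
+link5  6|2|2
P(1,5) f=1→J1  6|3|2
+link6  7|3|2
+link7  8|3|2
C(6,0) f=2→J2  8|3|3
C(7,1) f=2→J2  8|3|4
P(7,5) f=1→J1  8|4|4
M = 3(8−1)−2·4−4 = 21−8−4 = 9

M = 9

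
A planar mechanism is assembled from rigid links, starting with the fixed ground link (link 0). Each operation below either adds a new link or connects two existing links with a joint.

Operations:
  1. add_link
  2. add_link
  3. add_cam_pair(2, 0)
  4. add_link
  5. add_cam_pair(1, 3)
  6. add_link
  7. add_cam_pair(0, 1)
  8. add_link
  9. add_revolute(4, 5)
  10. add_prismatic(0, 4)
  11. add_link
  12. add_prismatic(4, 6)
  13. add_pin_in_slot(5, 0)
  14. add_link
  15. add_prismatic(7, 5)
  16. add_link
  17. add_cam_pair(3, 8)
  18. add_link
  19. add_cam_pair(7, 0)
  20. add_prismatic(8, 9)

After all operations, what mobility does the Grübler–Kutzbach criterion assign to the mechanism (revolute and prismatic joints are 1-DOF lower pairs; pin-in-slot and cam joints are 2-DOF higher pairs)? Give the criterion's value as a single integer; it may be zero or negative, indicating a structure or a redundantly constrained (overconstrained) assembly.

(L,J1,J2)=(1,0,0); link0 fixed
link1: (2,0,0)
link2: (3,0,0)
C 2-0 [J2]: (3,0,1)
link3: (4,0,1)
C 1-3 [J2]: (4,0,2)
link4: (5,0,2)
C 0-1 [J2]: (5,0,3)
link5: (6,0,3)
R 4-5 [J1]: (6,1,3)
P 0-4 [J1]: (6,2,3)
link6: (7,2,3)
P 4-6 [J1]: (7,3,3)
PS 5-0 [J2]: (7,3,4)
link7: (8,3,4)
P 7-5 [J1]: (8,4,4)
link8: (9,4,4)
C 3-8 [J2]: (9,4,5)
link9: (10,4,5)
C 7-0 [J2]: (10,4,6)
P 8-9 [J1]: (10,5,6)
Grübler: 3·9 − 2·5 − 6 = 11

M = 11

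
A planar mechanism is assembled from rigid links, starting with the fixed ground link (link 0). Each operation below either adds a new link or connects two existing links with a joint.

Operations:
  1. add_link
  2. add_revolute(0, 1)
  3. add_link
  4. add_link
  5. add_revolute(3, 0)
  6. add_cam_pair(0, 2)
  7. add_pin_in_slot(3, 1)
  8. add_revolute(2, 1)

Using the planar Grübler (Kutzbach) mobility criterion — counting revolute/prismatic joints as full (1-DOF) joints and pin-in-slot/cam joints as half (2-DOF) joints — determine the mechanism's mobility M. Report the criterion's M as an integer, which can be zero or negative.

M = 1

[1;0;0] (link 0 is ground)
L+ [2;0;0]
R(0,1)∈J1 [2;1;0]
L+ [3;1;0]
L+ [4;1;0]
R(3,0)∈J1 [4;2;0]
C(0,2)∈J2 [4;2;1]
PS(3,1)∈J2 [4;2;2]
R(2,1)∈J1 [4;3;2]
mobility = 9 − 6 − 2 = 1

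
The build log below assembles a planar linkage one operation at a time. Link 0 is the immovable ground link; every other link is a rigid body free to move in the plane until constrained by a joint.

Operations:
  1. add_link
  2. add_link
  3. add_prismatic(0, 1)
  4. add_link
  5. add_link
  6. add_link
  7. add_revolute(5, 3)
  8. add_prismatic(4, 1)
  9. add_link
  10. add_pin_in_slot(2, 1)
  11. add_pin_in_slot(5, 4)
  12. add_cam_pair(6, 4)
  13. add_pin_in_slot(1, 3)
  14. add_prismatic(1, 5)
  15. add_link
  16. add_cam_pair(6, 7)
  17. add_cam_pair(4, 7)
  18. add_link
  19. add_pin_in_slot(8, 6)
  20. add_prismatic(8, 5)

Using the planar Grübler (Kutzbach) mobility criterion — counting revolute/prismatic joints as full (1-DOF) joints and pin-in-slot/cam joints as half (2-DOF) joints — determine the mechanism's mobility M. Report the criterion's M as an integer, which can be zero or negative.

M = 7

ground; <1,0,0>
#1 <2,0,0>
#2 <3,0,0>
P:0↔1 J1 <3,1,0>
#3 <4,1,0>
#4 <5,1,0>
#5 <6,1,0>
R:5↔3 J1 <6,2,0>
P:4↔1 J1 <6,3,0>
#6 <7,3,0>
PS:2↔1 J2 <7,3,1>
PS:5↔4 J2 <7,3,2>
C:6↔4 J2 <7,3,3>
PS:1↔3 J2 <7,3,4>
P:1↔5 J1 <7,4,4>
#7 <8,4,4>
C:6↔7 J2 <8,4,5>
C:4↔7 J2 <8,4,6>
#8 <9,4,6>
PS:8↔6 J2 <9,4,7>
P:8↔5 J1 <9,5,7>
3×8 − 2×5 − 1×7 = 7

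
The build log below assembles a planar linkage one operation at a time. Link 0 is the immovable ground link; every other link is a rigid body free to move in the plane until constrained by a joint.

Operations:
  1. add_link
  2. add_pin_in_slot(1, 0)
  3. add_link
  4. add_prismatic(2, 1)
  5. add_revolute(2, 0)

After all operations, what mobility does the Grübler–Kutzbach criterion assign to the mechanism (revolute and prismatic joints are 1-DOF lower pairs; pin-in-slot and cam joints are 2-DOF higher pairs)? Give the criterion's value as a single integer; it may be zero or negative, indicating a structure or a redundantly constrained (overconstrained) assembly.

ground; <1,0,0>
#1 <2,0,0>
PS:1↔0 J2 <2,0,1>
#2 <3,0,1>
P:2↔1 J1 <3,1,1>
R:2↔0 J1 <3,2,1>
3×2 − 2×2 − 1×1 = 1

M = 1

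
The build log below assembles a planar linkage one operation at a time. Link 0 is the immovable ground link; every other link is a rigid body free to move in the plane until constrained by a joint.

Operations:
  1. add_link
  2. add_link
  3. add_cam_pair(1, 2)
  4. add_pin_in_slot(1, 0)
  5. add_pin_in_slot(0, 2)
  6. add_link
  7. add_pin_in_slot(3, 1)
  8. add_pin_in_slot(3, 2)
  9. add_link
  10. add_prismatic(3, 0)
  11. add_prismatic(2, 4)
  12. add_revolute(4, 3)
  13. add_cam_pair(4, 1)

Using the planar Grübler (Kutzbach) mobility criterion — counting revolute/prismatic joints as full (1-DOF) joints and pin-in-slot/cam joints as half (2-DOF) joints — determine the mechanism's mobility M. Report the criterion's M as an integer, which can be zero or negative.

link 0 = ground. State L|J1|J2 = 1|0|0
+link1  2|0|0
+link2  3|0|0
C(1,2) f=2→J2  3|0|1
PS(1,0) f=2→J2  3|0|2
PS(0,2) f=2→J2  3|0|3
+link3  4|0|3
PS(3,1) f=2→J2  4|0|4
PS(3,2) f=2→J2  4|0|5
+link4  5|0|5
P(3,0) f=1→J1  5|1|5
P(2,4) f=1→J1  5|2|5
R(4,3) f=1→J1  5|3|5
C(4,1) f=2→J2  5|3|6
M = 3(5−1)−2·3−6 = 12−6−6 = 0

M = 0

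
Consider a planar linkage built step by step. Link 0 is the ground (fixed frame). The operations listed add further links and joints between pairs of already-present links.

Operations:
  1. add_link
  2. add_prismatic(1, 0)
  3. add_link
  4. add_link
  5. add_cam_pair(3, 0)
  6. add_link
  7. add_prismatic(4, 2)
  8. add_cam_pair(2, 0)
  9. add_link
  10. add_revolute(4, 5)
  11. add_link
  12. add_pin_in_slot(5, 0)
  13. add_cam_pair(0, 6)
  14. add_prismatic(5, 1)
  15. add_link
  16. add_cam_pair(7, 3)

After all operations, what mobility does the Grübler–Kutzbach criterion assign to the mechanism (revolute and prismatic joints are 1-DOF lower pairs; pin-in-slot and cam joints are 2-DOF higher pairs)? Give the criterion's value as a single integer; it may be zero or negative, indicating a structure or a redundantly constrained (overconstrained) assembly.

link 0 = ground. State L|J1|J2 = 1|0|0
+link1  2|0|0
P(1,0) f=1→J1  2|1|0
+link2  3|1|0
+link3  4|1|0
C(3,0) f=2→J2  4|1|1
+link4  5|1|1
P(4,2) f=1→J1  5|2|1
C(2,0) f=2→J2  5|2|2
+link5  6|2|2
R(4,5) f=1→J1  6|3|2
+link6  7|3|2
PS(5,0) f=2→J2  7|3|3
C(0,6) f=2→J2  7|3|4
P(5,1) f=1→J1  7|4|4
+link7  8|4|4
C(7,3) f=2→J2  8|4|5
M = 3(8−1)−2·4−5 = 21−8−5 = 8

M = 8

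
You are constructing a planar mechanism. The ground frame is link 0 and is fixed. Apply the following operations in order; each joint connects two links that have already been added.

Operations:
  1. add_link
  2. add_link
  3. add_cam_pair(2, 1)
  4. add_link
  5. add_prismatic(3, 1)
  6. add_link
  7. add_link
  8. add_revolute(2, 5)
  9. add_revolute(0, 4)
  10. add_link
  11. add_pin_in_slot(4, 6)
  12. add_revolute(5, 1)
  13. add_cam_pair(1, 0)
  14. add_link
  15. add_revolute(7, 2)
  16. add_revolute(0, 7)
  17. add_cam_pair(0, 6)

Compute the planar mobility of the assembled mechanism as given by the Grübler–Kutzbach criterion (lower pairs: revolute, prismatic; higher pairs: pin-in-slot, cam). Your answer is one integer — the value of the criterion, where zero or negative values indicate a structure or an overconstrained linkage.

M = 5

L=1 J1=0 J2=0
add link → L=2 J1=0 J2=0
add link → L=3 J1=0 J2=0
C@2,1 dof=2 J2 → L=3 J1=0 J2=1
add link → L=4 J1=0 J2=1
P@3,1 dof=1 J1 → L=4 J1=1 J2=1
add link → L=5 J1=1 J2=1
add link → L=6 J1=1 J2=1
R@2,5 dof=1 J1 → L=6 J1=2 J2=1
R@0,4 dof=1 J1 → L=6 J1=3 J2=1
add link → L=7 J1=3 J2=1
PS@4,6 dof=2 J2 → L=7 J1=3 J2=2
R@5,1 dof=1 J1 → L=7 J1=4 J2=2
C@1,0 dof=2 J2 → L=7 J1=4 J2=3
add link → L=8 J1=4 J2=3
R@7,2 dof=1 J1 → L=8 J1=5 J2=3
R@0,7 dof=1 J1 → L=8 J1=6 J2=3
C@0,6 dof=2 J2 → L=8 J1=6 J2=4
M=3(L−1)−2J1−J2=3·7−2·6−4=5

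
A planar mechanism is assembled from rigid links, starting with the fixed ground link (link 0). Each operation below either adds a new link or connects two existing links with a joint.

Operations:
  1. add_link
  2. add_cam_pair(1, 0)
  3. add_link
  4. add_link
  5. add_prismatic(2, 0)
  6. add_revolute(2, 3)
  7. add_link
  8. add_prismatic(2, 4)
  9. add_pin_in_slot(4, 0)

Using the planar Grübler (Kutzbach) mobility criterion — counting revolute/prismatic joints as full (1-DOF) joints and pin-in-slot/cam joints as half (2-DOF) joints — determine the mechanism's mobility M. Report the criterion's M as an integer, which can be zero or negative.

M = 4

[1;0;0] (link 0 is ground)
L+ [2;0;0]
C(1,0)∈J2 [2;0;1]
L+ [3;0;1]
L+ [4;0;1]
P(2,0)∈J1 [4;1;1]
R(2,3)∈J1 [4;2;1]
L+ [5;2;1]
P(2,4)∈J1 [5;3;1]
PS(4,0)∈J2 [5;3;2]
mobility = 12 − 6 − 2 = 4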